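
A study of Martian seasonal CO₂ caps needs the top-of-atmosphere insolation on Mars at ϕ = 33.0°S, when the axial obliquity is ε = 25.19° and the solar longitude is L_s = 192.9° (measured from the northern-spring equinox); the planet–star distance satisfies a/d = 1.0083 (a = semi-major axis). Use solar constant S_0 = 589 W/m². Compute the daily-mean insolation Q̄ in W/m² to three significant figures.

Solar declination: sin δ = sin ε · sin L_s = sin 25.19° × sin 192.9° = -0.09502, so δ = -5.452°.
cos h₀ = −tan(-33.0°) tan(-5.452°) = -0.0620, h₀ = 1.6328 rad.
Bracket: h₀ sin ϕ sin δ + cos ϕ cos δ sin h₀ = 1.6328×-0.54464×-0.09502 + 0.83867×0.99548×0.99808 = 0.084500 + 0.833276 = 0.917776.
Inverse-square distance factor (a/d)² = 1.0083² = 1.016669.
Q̄ = (S_0/π) × 1.016669 × [bracket] = (589/π) × 1.016669 × 0.917776 = 174.9 W/m².

Q̄ ≈ 175 W/m²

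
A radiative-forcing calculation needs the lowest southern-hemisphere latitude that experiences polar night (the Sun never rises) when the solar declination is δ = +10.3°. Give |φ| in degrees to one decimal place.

Polar night requires cos H₀ = −tan φ tan δ ≥ 1, i.e. tan φ tan δ ≤ −1.
The boundary is |tan φ| · |tan δ| = 1, so |φ| = 90° − |δ| = 90° − 10.3° = 79.7° in the southern hemisphere.

|φ| = 79.7°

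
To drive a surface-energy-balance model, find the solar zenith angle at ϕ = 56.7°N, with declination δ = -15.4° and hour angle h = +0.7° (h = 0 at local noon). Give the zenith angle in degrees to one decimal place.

cos θ_z = sin ϕ sin δ + cos ϕ cos δ cos h = -0.221954 + 0.529271 = 0.307317.
θ_z = arccos(0.307317) = 72.1°.

θ_z = 72.1°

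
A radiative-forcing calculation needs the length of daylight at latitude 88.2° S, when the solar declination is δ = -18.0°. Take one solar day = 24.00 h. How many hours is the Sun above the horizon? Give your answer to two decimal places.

Sunrise equation: cos H₀ = −tan φ · tan δ = -10.3391 ≤ −1, so the Sun never sets (polar day) and H₀ = π.
Daylight = 2H₀/(2π) × 24.00 h = (3.1416/π) × 24.00 = 24.00 h.

24.00 h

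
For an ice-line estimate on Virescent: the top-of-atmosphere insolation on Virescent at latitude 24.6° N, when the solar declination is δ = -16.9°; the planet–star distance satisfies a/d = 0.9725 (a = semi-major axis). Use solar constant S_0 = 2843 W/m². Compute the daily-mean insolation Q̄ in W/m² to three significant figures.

Q̄ ≈ 589 W/m²

cos h₀ = −tan(+24.6°) tan(-16.900°) = 0.1391, h₀ = 1.4312 rad.
Bracket: h₀ sin ϕ sin δ + cos ϕ cos δ sin h₀ = 1.4312×0.41628×-0.29070 + 0.90924×0.95681×0.99028 = -0.173193 + 0.861514 = 0.688321.
Inverse-square distance factor (a/d)² = 0.9725² = 0.945756.
Q̄ = (S_0/π) × 0.945756 × [bracket] = (2843/π) × 0.945756 × 0.688321 = 589.1 W/m².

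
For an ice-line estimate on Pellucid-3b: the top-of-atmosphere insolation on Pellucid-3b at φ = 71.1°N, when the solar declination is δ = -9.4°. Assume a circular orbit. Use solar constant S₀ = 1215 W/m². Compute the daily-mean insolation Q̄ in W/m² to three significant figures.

cos H₀ = −tan(+71.1°) tan(-9.400°) = 0.4835, H₀ = 1.0661 rad.
Bracket: H₀ sin φ sin δ + cos φ cos δ sin H₀ = 1.0661×0.94609×-0.16333 + 0.32392×0.98657×0.87533 = -0.164739 + 0.279729 = 0.114990.
Q̄ = (S₀/π) × [bracket] = (1215/π) × 0.114990 = 44.47 W/m².

Q̄ ≈ 44.5 W/m²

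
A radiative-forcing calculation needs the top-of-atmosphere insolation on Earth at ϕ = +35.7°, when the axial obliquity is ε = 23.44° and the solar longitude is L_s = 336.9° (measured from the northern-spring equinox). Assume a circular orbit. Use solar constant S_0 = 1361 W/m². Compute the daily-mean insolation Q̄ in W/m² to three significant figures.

Solar declination: sin δ = sin ε · sin L_s = sin 23.44° × sin 336.9° = -0.15607, so δ = -8.979°.
cos h₀ = −tan(+35.7°) tan(-8.979°) = 0.1135, h₀ = 1.4570 rad.
Bracket: h₀ sin ϕ sin δ + cos ϕ cos δ sin h₀ = 1.4570×0.58354×-0.15607 + 0.81208×0.98775×0.99353 = -0.132693 + 0.796942 = 0.664249.
Q̄ = (S_0/π) × [bracket] = (1361/π) × 0.664249 = 287.8 W/m².

Q̄ ≈ 288 W/m²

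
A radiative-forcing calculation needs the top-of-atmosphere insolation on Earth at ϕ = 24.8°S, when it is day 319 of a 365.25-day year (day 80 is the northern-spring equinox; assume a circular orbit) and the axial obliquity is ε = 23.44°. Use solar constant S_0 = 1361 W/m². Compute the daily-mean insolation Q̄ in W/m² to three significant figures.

Q̄ ≈ 470 W/m²

Solar longitude: L_s = 360° × (319 − 80)/365.25 = 235.565°.
sin δ = sin 23.44° × sin 235.565° = -0.32808, so δ = -19.152°.
cos h₀ = −tan(-24.8°) tan(-19.152°) = -0.1605, h₀ = 1.7320 rad.
Bracket: h₀ sin ϕ sin δ + cos ϕ cos δ sin h₀ = 1.7320×-0.41945×-0.32808 + 0.90778×0.94465×0.98704 = 0.238346 + 0.846421 = 1.084767.
Q̄ = (S_0/π) × [bracket] = (1361/π) × 1.084767 = 469.9 W/m².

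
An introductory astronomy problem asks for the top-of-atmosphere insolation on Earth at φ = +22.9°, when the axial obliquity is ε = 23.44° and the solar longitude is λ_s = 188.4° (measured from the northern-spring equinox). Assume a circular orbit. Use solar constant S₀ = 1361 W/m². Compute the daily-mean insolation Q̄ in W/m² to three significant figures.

Solar declination: sin δ = sin ε · sin λ_s = sin 23.44° × sin 188.4° = -0.05811, so δ = -3.331°.
cos H₀ = −tan(+22.9°) tan(-3.331°) = 0.0246, H₀ = 1.5462 rad.
Bracket: H₀ sin φ sin δ + cos φ cos δ sin H₀ = 1.5462×0.38912×-0.05811 + 0.92119×0.99831×0.99970 = -0.034962 + 0.919357 = 0.884395.
Q̄ = (S₀/π) × [bracket] = (1361/π) × 0.884395 = 383.1 W/m².

Q̄ ≈ 383 W/m²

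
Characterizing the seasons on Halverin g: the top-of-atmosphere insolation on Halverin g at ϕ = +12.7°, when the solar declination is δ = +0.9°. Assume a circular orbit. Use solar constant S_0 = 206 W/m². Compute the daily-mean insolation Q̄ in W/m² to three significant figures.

cos h₀ = −tan(+12.7°) tan(+0.900°) = -0.0035, h₀ = 1.5743 rad.
Bracket: h₀ sin ϕ sin δ + cos ϕ cos δ sin h₀ = 1.5743×0.21985×0.01571 + 0.97553×0.99988×0.99999 = 0.005437 + 0.975403 = 0.980840.
Q̄ = (S_0/π) × [bracket] = (206/π) × 0.980840 = 64.32 W/m².

Q̄ ≈ 64.3 W/m²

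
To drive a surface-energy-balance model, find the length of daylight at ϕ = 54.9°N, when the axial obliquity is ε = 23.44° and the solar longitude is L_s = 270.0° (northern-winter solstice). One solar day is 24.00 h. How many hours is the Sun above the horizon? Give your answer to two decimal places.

Solar declination: sin δ = sin ε · sin L_s = sin 23.44° × sin 270.0° = -0.39779, so δ = -23.440°.
cos h₀ = −tan ϕ · tan δ = −tan(+54.9°) × tan(-23.440°) = 0.6169, so h₀ = 0.9060 rad = 51.91°.
Daylight = 2h₀/(2π) × 24.00 h = (0.9060/π) × 24.00 = 6.92 h.

6.92 h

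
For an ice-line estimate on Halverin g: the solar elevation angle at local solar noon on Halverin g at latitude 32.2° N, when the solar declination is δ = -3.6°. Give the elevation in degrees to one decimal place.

At local noon the hour angle is zero, so the zenith angle equals |ϕ − δ| = |+32.2° − (-3.600°)| = 35.800°.
Elevation = 90° − 35.800° = 54.2°.

54.2°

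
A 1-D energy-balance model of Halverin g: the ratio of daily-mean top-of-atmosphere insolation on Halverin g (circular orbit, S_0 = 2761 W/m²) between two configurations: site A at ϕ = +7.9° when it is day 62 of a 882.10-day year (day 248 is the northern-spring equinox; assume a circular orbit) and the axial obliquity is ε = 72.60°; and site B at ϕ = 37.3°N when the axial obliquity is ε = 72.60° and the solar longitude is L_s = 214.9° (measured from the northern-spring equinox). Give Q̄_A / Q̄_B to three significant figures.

Q̄_A / Q̄_B ≈ 0.854

— Configuration A (ϕ=+7.9°):
Solar longitude: L_s = 360° × (62 − 248)/882.10 = -75.910°, i.e. -75.910° + 360° = 284.090°.
sin δ = sin 72.60° × sin 284.090° = -0.92553, so δ = -67.748°.
cos h₀ = −tan(+7.9°) tan(-67.748°) = 0.3392, h₀ = 1.2248 rad.
Bracket: h₀ sin ϕ sin δ + cos ϕ cos δ sin h₀ = 1.2248×0.13744×-0.92553 + 0.99051×0.37867×0.94073 = -0.155800 + 0.352846 = 0.197046.
Q̄ = (S_0/π) × [bracket] = (2761/π) × 0.197046 = 173.17 W/m².
— Configuration B (ϕ=+37.3°):
Solar declination: sin δ = sin ε · sin L_s = sin 72.60° × sin 214.9° = -0.54596, so δ = -33.091°.
cos h₀ = −tan(+37.3°) tan(-33.091°) = 0.4964, h₀ = 1.0513 rad.
Bracket: h₀ sin ϕ sin δ + cos ϕ cos δ sin h₀ = 1.0513×0.60599×-0.54596 + 0.79547×0.83781×0.86808 = -0.347819 + 0.578534 = 0.230715.
Q̄ = (S_0/π) × [bracket] = (2761/π) × 0.230715 = 202.76 W/m².
Ratio Q̄_A / Q̄_B = 173.17 / 202.76 = 0.8541.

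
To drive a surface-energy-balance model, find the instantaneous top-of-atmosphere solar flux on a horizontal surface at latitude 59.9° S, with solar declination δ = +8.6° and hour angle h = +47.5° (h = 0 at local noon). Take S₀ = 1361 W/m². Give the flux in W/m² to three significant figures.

280 W/m²

cos θ_z = sin φ sin δ + cos φ cos δ cos h = -0.129371 + 0.335006 = 0.205635.
Flux = S₀ · cos θ_z = 1361 × 0.205635 = 279.9 W/m².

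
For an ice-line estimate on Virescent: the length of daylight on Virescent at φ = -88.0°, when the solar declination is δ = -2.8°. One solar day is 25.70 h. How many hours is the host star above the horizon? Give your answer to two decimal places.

25.70 h

Sunrise equation: cos H₀ = −tan φ · tan δ = -1.4005 ≤ −1, so the host star never sets (polar day) and H₀ = π.
Daylight = 2H₀/(2π) × 25.70 h = (3.1416/π) × 25.70 = 25.70 h.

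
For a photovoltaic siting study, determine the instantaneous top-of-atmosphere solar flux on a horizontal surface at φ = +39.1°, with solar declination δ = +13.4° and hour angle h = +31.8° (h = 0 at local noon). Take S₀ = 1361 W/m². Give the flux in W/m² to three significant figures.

1.07e+03 W/m²

cos θ_z = sin φ sin δ + cos φ cos δ cos h = 0.146158 + 0.641600 = 0.787758.
Flux = S₀ · cos θ_z = 1361 × 0.787758 = 1072 W/m².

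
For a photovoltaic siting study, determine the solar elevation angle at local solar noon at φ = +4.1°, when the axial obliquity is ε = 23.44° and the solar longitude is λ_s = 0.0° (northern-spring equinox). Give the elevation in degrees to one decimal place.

85.9°

Solar declination: sin δ = sin ε · sin λ_s = sin 23.44° × sin 0.0° = 0.00000, so δ = +0.000°.
At local noon the hour angle is zero, so the zenith angle equals |φ − δ| = |+4.1° − (+0.000°)| = 4.100°.
Elevation = 90° − 4.100° = 85.9°.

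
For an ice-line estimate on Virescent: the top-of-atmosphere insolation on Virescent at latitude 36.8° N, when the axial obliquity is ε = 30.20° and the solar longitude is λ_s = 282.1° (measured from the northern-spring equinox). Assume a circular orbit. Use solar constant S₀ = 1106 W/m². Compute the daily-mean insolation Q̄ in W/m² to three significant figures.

Solar declination: sin δ = sin ε · sin λ_s = sin 30.20° × sin 282.1° = -0.49184, so δ = -29.462°.
cos H₀ = −tan(+36.8°) tan(-29.462°) = 0.4226, H₀ = 1.1345 rad.
Bracket: H₀ sin φ sin δ + cos φ cos δ sin H₀ = 1.1345×0.59902×-0.49184 + 0.80073×0.87068×0.90632 = -0.334249 + 0.631868 = 0.297619.
Q̄ = (S₀/π) × [bracket] = (1106/π) × 0.297619 = 104.8 W/m².

Q̄ ≈ 105 W/m²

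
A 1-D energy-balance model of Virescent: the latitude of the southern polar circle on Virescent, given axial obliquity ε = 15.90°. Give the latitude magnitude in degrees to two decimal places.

The polar circle is the lowest latitude that experiences at least one full rotation of continuous darkness at the northern-summer solstice; it lies at |φ| = 90° − ε = 90° − 15.90° = 74.10°.

74.10°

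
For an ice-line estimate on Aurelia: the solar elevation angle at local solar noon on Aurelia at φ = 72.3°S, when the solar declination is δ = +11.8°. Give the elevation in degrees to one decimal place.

5.9°

At local noon the hour angle is zero, so the zenith angle equals |φ − δ| = |-72.3° − (+11.800°)| = 84.100°.
Elevation = 90° − 84.100° = 5.9°.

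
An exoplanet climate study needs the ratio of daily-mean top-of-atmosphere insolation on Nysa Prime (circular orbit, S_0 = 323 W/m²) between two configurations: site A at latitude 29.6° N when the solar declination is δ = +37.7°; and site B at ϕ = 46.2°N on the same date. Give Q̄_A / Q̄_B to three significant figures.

Q̄_A / Q̄_B ≈ 0.859

— Configuration A (ϕ=+29.6°):
cos h₀ = −tan(+29.6°) tan(+37.700°) = -0.4391, h₀ = 2.0254 rad.
Bracket: h₀ sin ϕ sin δ + cos ϕ cos δ sin h₀ = 2.0254×0.49394×0.61153 + 0.86949×0.79122×0.89846 = 0.611791 + 0.618103 = 1.229894.
Q̄ = (S_0/π) × [bracket] = (323/π) × 1.229894 = 126.45 W/m².
— Configuration B (ϕ=+46.2°):
cos h₀ = −tan(+46.2°) tan(+37.700°) = -0.8060, h₀ = 2.5081 rad.
Bracket: h₀ sin ϕ sin δ + cos ϕ cos δ sin h₀ = 2.5081×0.72176×0.61153 + 0.69214×0.79122×0.59197 = 1.107020 + 0.324183 = 1.431203.
Q̄ = (S_0/π) × [bracket] = (323/π) × 1.431203 = 147.15 W/m².
Ratio Q̄_A / Q̄_B = 126.45 / 147.15 = 0.8593.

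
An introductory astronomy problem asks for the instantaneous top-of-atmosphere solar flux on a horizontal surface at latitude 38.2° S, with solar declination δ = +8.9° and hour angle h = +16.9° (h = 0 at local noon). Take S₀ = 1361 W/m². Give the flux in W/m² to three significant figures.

cos θ_z = sin φ sin δ + cos φ cos δ cos h = -0.095674 + 0.742865 = 0.647191.
Flux = S₀ · cos θ_z = 1361 × 0.647191 = 880.8 W/m².

881 W/m²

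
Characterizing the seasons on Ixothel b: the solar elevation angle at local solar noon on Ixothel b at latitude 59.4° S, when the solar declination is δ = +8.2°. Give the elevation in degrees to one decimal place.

22.4°

At local noon the hour angle is zero, so the zenith angle equals |ϕ − δ| = |-59.4° − (+8.200°)| = 67.600°.
Elevation = 90° − 67.600° = 22.4°.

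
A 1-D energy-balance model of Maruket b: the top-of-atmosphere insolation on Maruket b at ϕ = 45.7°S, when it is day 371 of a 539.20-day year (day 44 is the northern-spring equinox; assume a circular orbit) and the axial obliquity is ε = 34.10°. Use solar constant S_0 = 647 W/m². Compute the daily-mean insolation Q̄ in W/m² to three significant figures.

Q̄ ≈ 225 W/m²

Solar longitude: L_s = 360° × (371 − 44)/539.20 = 218.323°.
sin δ = sin 34.10° × sin 218.323° = -0.34765, so δ = -20.344°.
cos h₀ = −tan(-45.7°) tan(-20.344°) = -0.3800, h₀ = 1.9605 rad.
Bracket: h₀ sin ϕ sin δ + cos ϕ cos δ sin h₀ = 1.9605×-0.71569×-0.34765 + 0.69842×0.93762×0.92501 = 0.487791 + 0.605745 = 1.093536.
Q̄ = (S_0/π) × [bracket] = (647/π) × 1.093536 = 225.2 W/m².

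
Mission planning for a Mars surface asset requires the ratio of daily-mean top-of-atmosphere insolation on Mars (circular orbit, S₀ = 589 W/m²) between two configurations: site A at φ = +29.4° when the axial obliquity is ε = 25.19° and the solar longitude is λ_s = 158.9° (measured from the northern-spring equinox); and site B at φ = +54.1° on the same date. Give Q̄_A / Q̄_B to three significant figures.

Q̄_A / Q̄_B ≈ 1.25

— Configuration A (φ=+29.4°):
Solar declination: sin δ = sin ε · sin λ_s = sin 25.19° × sin 158.9° = 0.15322, so δ = +8.814°.
cos H₀ = −tan(+29.4°) tan(+8.814°) = -0.0874, H₀ = 1.6583 rad.
Bracket: H₀ sin φ sin δ + cos φ cos δ sin H₀ = 1.6583×0.49090×0.15322 + 0.87121×0.98819×0.99618 = 0.124730 + 0.857632 = 0.982362.
Q̄ = (S₀/π) × [bracket] = (589/π) × 0.982362 = 184.18 W/m².
— Configuration B (φ=+54.1°):
cos H₀ = −tan(+54.1°) tan(+8.814°) = -0.2142, H₀ = 1.7867 rad.
Bracket: H₀ sin φ sin δ + cos φ cos δ sin H₀ = 1.7867×0.81004×0.15322 + 0.58637×0.98819×0.97679 = 0.221755 + 0.565996 = 0.787751.
Q̄ = (S₀/π) × [bracket] = (589/π) × 0.787751 = 147.69 W/m².
Ratio Q̄_A / Q̄_B = 184.18 / 147.69 = 1.247.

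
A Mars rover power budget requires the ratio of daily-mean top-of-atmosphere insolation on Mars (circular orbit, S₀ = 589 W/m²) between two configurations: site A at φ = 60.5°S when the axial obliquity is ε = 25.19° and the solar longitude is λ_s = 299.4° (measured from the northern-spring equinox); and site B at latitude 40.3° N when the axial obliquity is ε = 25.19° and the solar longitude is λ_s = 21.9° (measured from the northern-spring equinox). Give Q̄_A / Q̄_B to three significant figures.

Q̄_A / Q̄_B ≈ 1.18

— Configuration A (φ=-60.5°):
Solar declination: sin δ = sin ε · sin λ_s = sin 25.19° × sin 299.4° = -0.37081, so δ = -21.765°.
cos H₀ = −tan(-60.5°) tan(-21.765°) = -0.7057, H₀ = 2.3542 rad.
Bracket: H₀ sin φ sin δ + cos φ cos δ sin H₀ = 2.3542×-0.87036×-0.37081 + 0.49242×0.92871×0.70850 = 0.759790 + 0.324008 = 1.083798.
Q̄ = (S₀/π) × [bracket] = (589/π) × 1.083798 = 203.20 W/m².
— Configuration B (φ=+40.3°):
Solar declination: sin δ = sin ε · sin λ_s = sin 25.19° × sin 21.9° = 0.15875, so δ = +9.134°.
cos H₀ = −tan(+40.3°) tan(+9.134°) = -0.1364, H₀ = 1.7076 rad.
Bracket: H₀ sin φ sin δ + cos φ cos δ sin H₀ = 1.7076×0.64679×0.15875 + 0.76267×0.98732×0.99066 = 0.175333 + 0.745966 = 0.921299.
Q̄ = (S₀/π) × [bracket] = (589/π) × 0.921299 = 172.73 W/m².
Ratio Q̄_A / Q̄_B = 203.20 / 172.73 = 1.176.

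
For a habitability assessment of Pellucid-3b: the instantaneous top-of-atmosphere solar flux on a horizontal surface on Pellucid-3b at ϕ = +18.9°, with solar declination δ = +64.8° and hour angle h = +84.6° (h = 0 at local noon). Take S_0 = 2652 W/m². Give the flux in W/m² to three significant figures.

cos θ_z = sin ϕ sin δ + cos ϕ cos δ cos h = 0.293089 + 0.037909 = 0.330998.
Flux = S_0 · cos θ_z = 2652 × 0.330998 = 877.8 W/m².

878 W/m²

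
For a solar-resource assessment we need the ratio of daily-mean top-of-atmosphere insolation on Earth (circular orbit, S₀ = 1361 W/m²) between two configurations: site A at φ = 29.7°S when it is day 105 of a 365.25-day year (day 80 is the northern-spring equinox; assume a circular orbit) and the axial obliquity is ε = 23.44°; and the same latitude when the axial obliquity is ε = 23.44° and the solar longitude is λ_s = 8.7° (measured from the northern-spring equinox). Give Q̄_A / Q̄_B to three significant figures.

— Configuration A (φ=-29.7°):
Solar longitude: λ_s = 360° × (105 − 80)/365.25 = 24.641°.
sin δ = sin 23.44° × sin 24.641° = 0.16585, so δ = +9.547°.
cos H₀ = −tan(-29.7°) tan(+9.547°) = 0.0959, H₀ = 1.4747 rad.
Bracket: H₀ sin φ sin δ + cos φ cos δ sin H₀ = 1.4747×-0.49546×0.16585 + 0.86863×0.98615×0.99539 = -0.121179 + 0.852651 = 0.731472.
Q̄ = (S₀/π) × [bracket] = (1361/π) × 0.731472 = 316.89 W/m².
— Configuration B (φ=-29.7°):
Solar declination: sin δ = sin ε · sin λ_s = sin 23.44° × sin 8.7° = 0.06017, so δ = +3.450°.
cos H₀ = −tan(-29.7°) tan(+3.450°) = 0.0344, H₀ = 1.5364 rad.
Bracket: H₀ sin φ sin δ + cos φ cos δ sin H₀ = 1.5364×-0.49546×0.06017 + 0.86863×0.99819×0.99941 = -0.045803 + 0.866546 = 0.820743.
Q̄ = (S₀/π) × [bracket] = (1361/π) × 0.820743 = 355.56 W/m².
Ratio Q̄_A / Q̄_B = 316.89 / 355.56 = 0.8912.

Q̄_A / Q̄_B ≈ 0.891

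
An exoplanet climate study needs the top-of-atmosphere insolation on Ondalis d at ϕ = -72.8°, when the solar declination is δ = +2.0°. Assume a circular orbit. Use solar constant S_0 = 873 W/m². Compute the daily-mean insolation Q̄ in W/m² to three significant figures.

cos h₀ = −tan(-72.8°) tan(+2.000°) = 0.1128, h₀ = 1.4577 rad.
Bracket: h₀ sin ϕ sin δ + cos ϕ cos δ sin h₀ = 1.4577×-0.95528×0.03490 + 0.29571×0.99939×0.99362 = -0.048599 + 0.293644 = 0.245045.
Q̄ = (S_0/π) × [bracket] = (873/π) × 0.245045 = 68.09 W/m².

Q̄ ≈ 68.1 W/m²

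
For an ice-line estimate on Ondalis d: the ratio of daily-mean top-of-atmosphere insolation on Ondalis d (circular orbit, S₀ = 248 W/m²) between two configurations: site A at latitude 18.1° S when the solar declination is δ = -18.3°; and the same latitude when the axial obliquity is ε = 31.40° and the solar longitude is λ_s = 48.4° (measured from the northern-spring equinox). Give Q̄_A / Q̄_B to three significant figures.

Q̄_A / Q̄_B ≈ 1.53

— Configuration A (φ=-18.1°):
cos H₀ = −tan(-18.1°) tan(-18.300°) = -0.1081, H₀ = 1.6791 rad.
Bracket: H₀ sin φ sin δ + cos φ cos δ sin H₀ = 1.6791×-0.31068×-0.31399 + 0.95052×0.94943×0.99414 = 0.163797 + 0.897164 = 1.060961.
Q̄ = (S₀/π) × [bracket] = (248/π) × 1.060961 = 83.753 W/m².
— Configuration B (φ=-18.1°):
Solar declination: sin δ = sin ε · sin λ_s = sin 31.40° × sin 48.4° = 0.38961, so δ = +22.930°.
cos H₀ = −tan(-18.1°) tan(+22.930°) = 0.1383, H₀ = 1.4321 rad.
Bracket: H₀ sin φ sin δ + cos φ cos δ sin H₀ = 1.4321×-0.31068×0.38961 + 0.95052×0.92098×0.99039 = -0.173347 + 0.866997 = 0.693650.
Q̄ = (S₀/π) × [bracket] = (248/π) × 0.693650 = 54.757 W/m².
Ratio Q̄_A / Q̄_B = 83.753 / 54.757 = 1.530.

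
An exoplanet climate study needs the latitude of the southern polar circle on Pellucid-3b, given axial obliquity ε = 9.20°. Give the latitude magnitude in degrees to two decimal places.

The polar circle is the lowest latitude that experiences at least one full rotation of continuous darkness at the northern-summer solstice; it lies at |φ| = 90° − ε = 90° − 9.20° = 80.80°.

80.80°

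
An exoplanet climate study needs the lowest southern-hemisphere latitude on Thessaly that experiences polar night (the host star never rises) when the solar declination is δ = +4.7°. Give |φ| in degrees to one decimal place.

Polar night requires cos H₀ = −tan φ tan δ ≥ 1, i.e. tan φ tan δ ≤ −1.
The boundary is |tan φ| · |tan δ| = 1, so |φ| = 90° − |δ| = 90° − 4.7° = 85.3° in the southern hemisphere.

|φ| = 85.3°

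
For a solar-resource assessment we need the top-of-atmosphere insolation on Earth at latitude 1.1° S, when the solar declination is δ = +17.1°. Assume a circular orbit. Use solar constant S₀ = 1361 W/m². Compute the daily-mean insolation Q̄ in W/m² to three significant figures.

cos H₀ = −tan(-1.1°) tan(+17.100°) = 0.0059, H₀ = 1.5649 rad.
Bracket: H₀ sin φ sin δ + cos φ cos δ sin H₀ = 1.5649×-0.01920×0.29404 + 0.99982×0.95579×0.99998 = -0.008835 + 0.955599 = 0.946764.
Q̄ = (S₀/π) × [bracket] = (1361/π) × 0.946764 = 410.2 W/m².

Q̄ ≈ 410 W/m²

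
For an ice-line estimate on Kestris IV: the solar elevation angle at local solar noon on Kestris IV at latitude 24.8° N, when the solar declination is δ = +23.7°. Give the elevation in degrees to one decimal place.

88.9°

At local noon the hour angle is zero, so the zenith angle equals |ϕ − δ| = |+24.8° − (+23.700°)| = 1.100°.
Elevation = 90° − 1.100° = 88.9°.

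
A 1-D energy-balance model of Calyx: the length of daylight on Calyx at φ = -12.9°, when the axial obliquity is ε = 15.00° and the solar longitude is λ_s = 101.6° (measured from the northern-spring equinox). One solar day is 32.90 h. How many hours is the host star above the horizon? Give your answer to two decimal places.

15.82 h

Solar declination: sin δ = sin ε · sin λ_s = sin 15.00° × sin 101.6° = 0.25353, so δ = +14.687°.
cos H₀ = −tan φ · tan δ = −tan(-12.9°) × tan(+14.687°) = 0.0600, so H₀ = 1.5107 rad = 86.56°.
Daylight = 2H₀/(2π) × 32.90 h = (1.5107/π) × 32.90 = 15.82 h.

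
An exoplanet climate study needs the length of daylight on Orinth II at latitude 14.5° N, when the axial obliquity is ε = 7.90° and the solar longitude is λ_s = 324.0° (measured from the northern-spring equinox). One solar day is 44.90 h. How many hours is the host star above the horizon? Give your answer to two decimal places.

Solar declination: sin δ = sin ε · sin λ_s = sin 7.90° × sin 324.0° = -0.08079, so δ = -4.634°.
cos H₀ = −tan φ · tan δ = −tan(+14.5°) × tan(-4.634°) = 0.0210, so H₀ = 1.5498 rad = 88.80°.
Daylight = 2H₀/(2π) × 44.90 h = (1.5498/π) × 44.90 = 22.15 h.

22.15 h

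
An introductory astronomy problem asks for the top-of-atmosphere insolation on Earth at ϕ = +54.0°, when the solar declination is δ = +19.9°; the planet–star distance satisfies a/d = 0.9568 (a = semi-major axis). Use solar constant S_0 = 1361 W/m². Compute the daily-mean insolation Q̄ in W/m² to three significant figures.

cos h₀ = −tan(+54.0°) tan(+19.900°) = -0.4982, h₀ = 2.0924 rad.
Bracket: h₀ sin ϕ sin δ + cos ϕ cos δ sin h₀ = 2.0924×0.80902×0.34038 + 0.58779×0.94029×0.86704 = 0.576193 + 0.479207 = 1.055400.
Inverse-square distance factor (a/d)² = 0.9568² = 0.915466.
Q̄ = (S_0/π) × 0.915466 × [bracket] = (1361/π) × 0.915466 × 1.055400 = 418.6 W/m².

Q̄ ≈ 419 W/m²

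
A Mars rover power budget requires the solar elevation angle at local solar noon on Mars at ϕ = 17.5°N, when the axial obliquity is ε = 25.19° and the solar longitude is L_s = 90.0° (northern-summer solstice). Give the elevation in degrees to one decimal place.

82.3°

Solar declination: sin δ = sin ε · sin L_s = sin 25.19° × sin 90.0° = 0.42562, so δ = +25.190°.
At local noon the hour angle is zero, so the zenith angle equals |ϕ − δ| = |+17.5° − (+25.190°)| = 7.690°.
Elevation = 90° − 7.690° = 82.3°.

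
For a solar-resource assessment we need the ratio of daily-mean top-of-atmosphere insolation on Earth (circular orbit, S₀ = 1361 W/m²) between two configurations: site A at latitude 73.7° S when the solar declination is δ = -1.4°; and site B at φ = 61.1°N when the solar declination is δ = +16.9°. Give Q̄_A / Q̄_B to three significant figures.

— Configuration A (φ=-73.7°):
cos H₀ = −tan(-73.7°) tan(-1.400°) = -0.0836, H₀ = 1.6545 rad.
Bracket: H₀ sin φ sin δ + cos φ cos δ sin H₀ = 1.6545×-0.95981×-0.02443 + 0.28067×0.99970×0.99650 = 0.038795 + 0.279604 = 0.318399.
Q̄ = (S₀/π) × [bracket] = (1361/π) × 0.318399 = 137.94 W/m².
— Configuration B (φ=+61.1°):
cos H₀ = −tan(+61.1°) tan(+16.900°) = -0.5504, H₀ = 2.1536 rad.
Bracket: H₀ sin φ sin δ + cos φ cos δ sin H₀ = 2.1536×0.87546×0.29070 + 0.48328×0.95681×0.83492 = 0.548083 + 0.386073 = 0.934156.
Q̄ = (S₀/π) × [bracket] = (1361/π) × 0.934156 = 404.69 W/m².
Ratio Q̄_A / Q̄_B = 137.94 / 404.69 = 0.3409.

Q̄_A / Q̄_B ≈ 0.341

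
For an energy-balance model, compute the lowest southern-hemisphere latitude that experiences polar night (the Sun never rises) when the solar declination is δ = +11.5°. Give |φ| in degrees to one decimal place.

|φ| = 78.5°

Polar night requires cos H₀ = −tan φ tan δ ≥ 1, i.e. tan φ tan δ ≤ −1.
The boundary is |tan φ| · |tan δ| = 1, so |φ| = 90° − |δ| = 90° − 11.5° = 78.5° in the southern hemisphere.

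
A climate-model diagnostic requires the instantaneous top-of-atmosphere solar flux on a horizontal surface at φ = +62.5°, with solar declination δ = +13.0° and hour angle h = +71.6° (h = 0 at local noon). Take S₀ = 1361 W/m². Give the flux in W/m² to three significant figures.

465 W/m²

cos θ_z = sin φ sin δ + cos φ cos δ cos h = 0.199534 + 0.142015 = 0.341549.
Flux = S₀ · cos θ_z = 1361 × 0.341549 = 464.8 W/m².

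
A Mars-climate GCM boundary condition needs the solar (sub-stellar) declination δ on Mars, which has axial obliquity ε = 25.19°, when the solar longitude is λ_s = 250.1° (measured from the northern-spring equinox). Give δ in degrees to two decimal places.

δ = -23.59°

sin δ = sin ε · sin λ_s = sin 25.19° × sin 250.1° = -0.400207.
δ = arcsin(-0.400207) = -23.59°.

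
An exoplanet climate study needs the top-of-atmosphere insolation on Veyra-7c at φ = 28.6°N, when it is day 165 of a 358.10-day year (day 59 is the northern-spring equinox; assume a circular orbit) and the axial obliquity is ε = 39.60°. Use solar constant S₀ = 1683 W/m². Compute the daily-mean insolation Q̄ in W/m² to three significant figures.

Solar longitude: λ_s = 360° × (165 − 59)/358.10 = 106.562°.
sin δ = sin 39.60° × sin 106.562° = 0.61098, so δ = +37.660°.
cos H₀ = −tan(+28.6°) tan(+37.660°) = -0.4208, H₀ = 2.0051 rad.
Bracket: H₀ sin φ sin δ + cos φ cos δ sin H₀ = 2.0051×0.47869×0.61098 + 0.87798×0.79165×0.90716 = 0.586432 + 0.630524 = 1.216956.
Q̄ = (S₀/π) × [bracket] = (1683/π) × 1.216956 = 651.9 W/m².

Q̄ ≈ 652 W/m²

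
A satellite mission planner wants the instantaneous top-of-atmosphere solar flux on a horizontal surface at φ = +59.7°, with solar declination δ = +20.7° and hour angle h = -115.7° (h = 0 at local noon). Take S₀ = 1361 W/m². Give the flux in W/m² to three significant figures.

137 W/m²

cos θ_z = sin φ sin δ + cos φ cos δ cos h = 0.305189 + -0.204669 = 0.100520.
Flux = S₀ · cos θ_z = 1361 × 0.100520 = 136.8 W/m².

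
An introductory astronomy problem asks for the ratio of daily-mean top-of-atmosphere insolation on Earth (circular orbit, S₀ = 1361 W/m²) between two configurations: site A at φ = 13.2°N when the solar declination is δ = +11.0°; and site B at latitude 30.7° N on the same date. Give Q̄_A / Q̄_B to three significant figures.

— Configuration A (φ=+13.2°):
cos H₀ = −tan(+13.2°) tan(+11.000°) = -0.0456, H₀ = 1.6164 rad.
Bracket: H₀ sin φ sin δ + cos φ cos δ sin H₀ = 1.6164×0.22835×0.19081 + 0.97358×0.98163×0.99896 = 0.070429 + 0.954701 = 1.025130.
Q̄ = (S₀/π) × [bracket] = (1361/π) × 1.025130 = 444.11 W/m².
— Configuration B (φ=+30.7°):
cos H₀ = −tan(+30.7°) tan(+11.000°) = -0.1154, H₀ = 1.6865 rad.
Bracket: H₀ sin φ sin δ + cos φ cos δ sin H₀ = 1.6865×0.51054×0.19081 + 0.85985×0.98163×0.99332 = 0.164292 + 0.838416 = 1.002708.
Q̄ = (S₀/π) × [bracket] = (1361/π) × 1.002708 = 434.39 W/m².
Ratio Q̄_A / Q̄_B = 444.11 / 434.39 = 1.022.

Q̄_A / Q̄_B ≈ 1.02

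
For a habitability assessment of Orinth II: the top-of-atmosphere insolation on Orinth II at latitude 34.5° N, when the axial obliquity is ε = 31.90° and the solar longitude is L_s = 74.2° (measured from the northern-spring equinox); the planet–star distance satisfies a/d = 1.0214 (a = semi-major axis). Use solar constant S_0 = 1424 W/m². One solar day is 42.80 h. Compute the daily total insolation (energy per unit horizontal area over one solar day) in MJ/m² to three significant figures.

Solar declination: sin δ = sin ε · sin L_s = sin 31.90° × sin 74.2° = 0.50847, so δ = +30.562°.
cos h₀ = −tan(+34.5°) tan(+30.562°) = -0.4058, h₀ = 1.9887 rad.
Bracket: h₀ sin ϕ sin δ + cos ϕ cos δ sin h₀ = 1.9887×0.56641×0.50847 + 0.82413×0.86108×0.91394 = 0.572751 + 0.648570 = 1.221321.
Inverse-square distance factor (a/d)² = 1.0214² = 1.043258.
Q̄ = (S_0/π) × 1.043258 × [bracket] = (1424/π) × 1.043258 × 1.221321 = 577.54 W/m².
Daily total = Q̄ × 42.80 h × 3600 s/h = 577.54 × 42.80 × 3600 / 10⁶ = 88.99 MJ/m².

89.0 MJ/m²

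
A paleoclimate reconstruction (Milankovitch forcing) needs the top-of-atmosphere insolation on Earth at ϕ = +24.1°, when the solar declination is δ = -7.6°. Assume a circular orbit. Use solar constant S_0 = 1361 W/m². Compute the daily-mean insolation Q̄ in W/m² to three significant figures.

cos h₀ = −tan(+24.1°) tan(-7.600°) = 0.0597, h₀ = 1.5111 rad.
Bracket: h₀ sin ϕ sin δ + cos ϕ cos δ sin h₀ = 1.5111×0.40833×-0.13226 + 0.91283×0.99122×0.99822 = -0.081608 + 0.903205 = 0.821597.
Q̄ = (S_0/π) × [bracket] = (1361/π) × 0.821597 = 355.9 W/m².

Q̄ ≈ 356 W/m²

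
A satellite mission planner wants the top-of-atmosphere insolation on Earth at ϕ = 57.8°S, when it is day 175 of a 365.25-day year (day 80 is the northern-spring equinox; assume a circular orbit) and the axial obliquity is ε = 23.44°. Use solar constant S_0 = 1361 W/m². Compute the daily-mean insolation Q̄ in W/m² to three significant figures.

Q̄ ≈ 35.6 W/m²

Solar longitude: L_s = 360° × (175 − 80)/365.25 = 93.634°.
sin δ = sin 23.44° × sin 93.634° = 0.39699, so δ = +23.390°.
cos h₀ = −tan(-57.8°) tan(+23.390°) = 0.6868, h₀ = 0.8137 rad.
Bracket: h₀ sin ϕ sin δ + cos ϕ cos δ sin h₀ = 0.8137×-0.84619×0.39699 + 0.53288×0.91782×0.72680 = -0.273345 + 0.355469 = 0.082124.
Q̄ = (S_0/π) × [bracket] = (1361/π) × 0.082124 = 35.58 W/m².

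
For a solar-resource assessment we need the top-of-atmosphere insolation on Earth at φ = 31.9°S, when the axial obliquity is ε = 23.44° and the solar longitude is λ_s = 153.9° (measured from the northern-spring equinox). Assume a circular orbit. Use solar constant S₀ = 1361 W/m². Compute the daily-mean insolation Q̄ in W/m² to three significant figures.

Q̄ ≈ 301 W/m²

Solar declination: sin δ = sin ε · sin λ_s = sin 23.44° × sin 153.9° = 0.17500, so δ = +10.079°.
cos H₀ = −tan(-31.9°) tan(+10.079°) = 0.1106, H₀ = 1.4599 rad.
Bracket: H₀ sin φ sin δ + cos φ cos δ sin H₀ = 1.4599×-0.52844×0.17500 + 0.84897×0.98457×0.99386 = -0.135007 + 0.830738 = 0.695731.
Q̄ = (S₀/π) × [bracket] = (1361/π) × 0.695731 = 301.4 W/m².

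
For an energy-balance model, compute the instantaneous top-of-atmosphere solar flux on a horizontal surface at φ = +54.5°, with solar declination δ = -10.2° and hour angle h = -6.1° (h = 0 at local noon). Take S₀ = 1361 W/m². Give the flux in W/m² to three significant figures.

cos θ_z = sin φ sin δ + cos φ cos δ cos h = -0.144167 + 0.568289 = 0.424122.
Flux = S₀ · cos θ_z = 1361 × 0.424122 = 577.2 W/m².

577 W/m²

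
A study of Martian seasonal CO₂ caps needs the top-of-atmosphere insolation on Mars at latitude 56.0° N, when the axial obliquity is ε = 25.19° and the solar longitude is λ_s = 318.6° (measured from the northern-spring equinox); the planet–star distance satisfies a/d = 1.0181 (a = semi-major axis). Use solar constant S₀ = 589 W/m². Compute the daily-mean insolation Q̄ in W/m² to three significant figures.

Solar declination: sin δ = sin ε · sin λ_s = sin 25.19° × sin 318.6° = -0.28147, so δ = -16.348°.
cos H₀ = −tan(+56.0°) tan(-16.348°) = 0.4349, H₀ = 1.1209 rad.
Bracket: H₀ sin φ sin δ + cos φ cos δ sin H₀ = 1.1209×0.82904×-0.28147 + 0.55919×0.95957×0.90049 = -0.261562 + 0.483187 = 0.221625.
Inverse-square distance factor (a/d)² = 1.0181² = 1.036528.
Q̄ = (S₀/π) × 1.036528 × [bracket] = (589/π) × 1.036528 × 0.221625 = 43.07 W/m².

Q̄ ≈ 43.1 W/m²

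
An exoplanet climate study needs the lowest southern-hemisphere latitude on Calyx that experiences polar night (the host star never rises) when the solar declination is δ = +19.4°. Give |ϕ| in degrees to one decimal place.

Polar night requires cos h₀ = −tan ϕ tan δ ≥ 1, i.e. tan ϕ tan δ ≤ −1.
The boundary is |tan ϕ| · |tan δ| = 1, so |ϕ| = 90° − |δ| = 90° − 19.4° = 70.6° in the southern hemisphere.

|ϕ| = 70.6°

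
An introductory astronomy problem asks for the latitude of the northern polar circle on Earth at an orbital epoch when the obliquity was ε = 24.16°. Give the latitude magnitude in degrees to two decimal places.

The polar circle is the lowest latitude that experiences at least one full rotation of continuous daylight at the northern-summer solstice; it lies at |φ| = 90° − ε = 90° − 24.16° = 65.84°.

65.84°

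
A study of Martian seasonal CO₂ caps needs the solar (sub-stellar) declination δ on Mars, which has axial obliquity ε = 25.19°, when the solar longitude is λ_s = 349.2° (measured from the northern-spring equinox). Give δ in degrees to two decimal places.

δ = -4.57°

sin δ = sin ε · sin λ_s = sin 25.19° × sin 349.2° = -0.079753.
δ = arcsin(-0.079753) = -4.57°.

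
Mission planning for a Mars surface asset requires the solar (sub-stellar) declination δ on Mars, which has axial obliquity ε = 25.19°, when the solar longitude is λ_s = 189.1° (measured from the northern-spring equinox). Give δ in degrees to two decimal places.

sin δ = sin ε · sin λ_s = sin 25.19° × sin 189.1° = -0.067315.
δ = arcsin(-0.067315) = -3.86°.

δ = -3.86°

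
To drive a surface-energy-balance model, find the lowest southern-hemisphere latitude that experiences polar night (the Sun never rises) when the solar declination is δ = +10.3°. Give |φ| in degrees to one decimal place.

Polar night requires cos H₀ = −tan φ tan δ ≥ 1, i.e. tan φ tan δ ≤ −1.
The boundary is |tan φ| · |tan δ| = 1, so |φ| = 90° − |δ| = 90° − 10.3° = 79.7° in the southern hemisphere.

|φ| = 79.7°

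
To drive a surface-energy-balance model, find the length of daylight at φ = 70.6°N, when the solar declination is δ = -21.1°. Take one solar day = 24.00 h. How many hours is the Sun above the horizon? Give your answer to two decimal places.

0.00 h

cos H₀ = −tan φ · tan δ = 1.0957 ≥ 1, so the Sun never rises (polar night) and H₀ = 0.
Daylight = 2H₀/(2π) × 24.00 h = (0.0000/π) × 24.00 = 0.00 h.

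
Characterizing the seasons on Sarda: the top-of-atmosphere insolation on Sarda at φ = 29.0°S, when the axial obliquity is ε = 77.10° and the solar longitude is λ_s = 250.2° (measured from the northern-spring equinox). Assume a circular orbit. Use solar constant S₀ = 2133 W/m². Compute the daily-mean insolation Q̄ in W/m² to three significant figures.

Q̄ ≈ 948 W/m²

Solar declination: sin δ = sin ε · sin λ_s = sin 77.10° × sin 250.2° = -0.91713, so δ = -66.511°.
cos H₀ = −tan(-29.0°) tan(-66.511°) = -1.2755 ≤ −1 ⇒ polar day, H₀ = π.
Bracket: H₀ sin φ sin δ + cos φ cos δ sin H₀ = 3.1416×-0.48481×-0.91713 + 0.87462×0.39858×0.00000 = 1.396862 + 0.000000 = 1.396862.
Q̄ = (S₀/π) × [bracket] = (2133/π) × 1.396862 = 948.4 W/m².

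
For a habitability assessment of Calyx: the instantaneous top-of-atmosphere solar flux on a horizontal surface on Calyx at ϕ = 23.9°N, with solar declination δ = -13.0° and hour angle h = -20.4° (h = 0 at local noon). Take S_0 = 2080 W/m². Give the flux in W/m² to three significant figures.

cos θ_z = sin ϕ sin δ + cos ϕ cos δ cos h = -0.091137 + 0.834951 = 0.743814.
Flux = S_0 · cos θ_z = 2080 × 0.743814 = 1547 W/m².

1.55e+03 W/m²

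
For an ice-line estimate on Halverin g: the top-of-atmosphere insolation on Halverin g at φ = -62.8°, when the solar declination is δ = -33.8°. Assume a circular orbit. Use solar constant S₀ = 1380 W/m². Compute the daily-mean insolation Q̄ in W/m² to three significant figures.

cos H₀ = −tan(-62.8°) tan(-33.800°) = -1.3026 ≤ −1 ⇒ polar day, H₀ = π.
Bracket: H₀ sin φ sin δ + cos φ cos δ sin H₀ = 3.1416×-0.88942×-0.55630 + 0.45710×0.83098×0.00000 = 1.554415 + 0.000000 = 1.554415.
Q̄ = (S₀/π) × [bracket] = (1380/π) × 1.554415 = 682.8 W/m².

Q̄ ≈ 683 W/m²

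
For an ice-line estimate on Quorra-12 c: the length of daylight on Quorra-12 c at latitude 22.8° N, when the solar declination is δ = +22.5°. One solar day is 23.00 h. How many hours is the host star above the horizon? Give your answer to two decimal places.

cos H₀ = −tan φ · tan δ = −tan(+22.8°) × tan(+22.500°) = -0.1741, so H₀ = 1.7458 rad = 100.03°.
Daylight = 2H₀/(2π) × 23.00 h = (1.7458/π) × 23.00 = 12.78 h.

12.78 h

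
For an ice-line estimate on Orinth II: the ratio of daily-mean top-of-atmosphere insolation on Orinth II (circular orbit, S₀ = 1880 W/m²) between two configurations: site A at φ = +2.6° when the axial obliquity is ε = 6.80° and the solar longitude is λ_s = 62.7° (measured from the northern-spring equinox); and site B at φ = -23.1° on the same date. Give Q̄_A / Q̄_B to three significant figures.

— Configuration A (φ=+2.6°):
Solar declination: sin δ = sin ε · sin λ_s = sin 6.80° × sin 62.7° = 0.10522, so δ = +6.040°.
cos H₀ = −tan(+2.6°) tan(+6.040°) = -0.0048, H₀ = 1.5756 rad.
Bracket: H₀ sin φ sin δ + cos φ cos δ sin H₀ = 1.5756×0.04536×0.10522 + 0.99897×0.99445×0.99999 = 0.007520 + 0.993416 = 1.000936.
Q̄ = (S₀/π) × [bracket] = (1880/π) × 1.000936 = 598.98 W/m².
— Configuration B (φ=-23.1°):
cos H₀ = −tan(-23.1°) tan(+6.040°) = 0.0451, H₀ = 1.5257 rad.
Bracket: H₀ sin φ sin δ + cos φ cos δ sin H₀ = 1.5257×-0.39234×0.10522 + 0.91982×0.99445×0.99898 = -0.062984 + 0.913782 = 0.850798.
Q̄ = (S₀/π) × [bracket] = (1880/π) × 0.850798 = 509.14 W/m².
Ratio Q̄_A / Q̄_B = 598.98 / 509.14 = 1.176.

Q̄_A / Q̄_B ≈ 1.18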